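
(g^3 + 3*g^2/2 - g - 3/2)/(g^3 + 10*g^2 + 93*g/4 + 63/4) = 2*(g^2 - 1)/(2*g^2 + 17*g + 21)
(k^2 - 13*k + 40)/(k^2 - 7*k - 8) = (k - 5)/(k + 1)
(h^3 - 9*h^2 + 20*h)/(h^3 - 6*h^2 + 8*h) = (h - 5)/(h - 2)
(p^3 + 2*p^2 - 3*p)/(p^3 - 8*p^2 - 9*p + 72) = p*(p - 1)/(p^2 - 11*p + 24)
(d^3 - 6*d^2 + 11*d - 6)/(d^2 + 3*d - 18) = (d^2 - 3*d + 2)/(d + 6)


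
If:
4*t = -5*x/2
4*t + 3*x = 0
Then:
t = 0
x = 0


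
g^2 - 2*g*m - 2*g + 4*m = (g - 2)*(g - 2*m)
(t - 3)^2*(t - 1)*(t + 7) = t^4 - 34*t^2 + 96*t - 63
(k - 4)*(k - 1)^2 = k^3 - 6*k^2 + 9*k - 4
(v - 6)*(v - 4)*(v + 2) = v^3 - 8*v^2 + 4*v + 48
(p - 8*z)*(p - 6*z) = p^2 - 14*p*z + 48*z^2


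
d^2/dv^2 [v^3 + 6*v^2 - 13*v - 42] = 6*v + 12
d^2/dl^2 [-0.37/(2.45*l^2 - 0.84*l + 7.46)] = (4.44185*l^2 - 1.52292*l - 0.37*(4.9*l - 0.84)*(9.8*l - 1.68) + 13.52498)/(2.45*l^2 - 0.84*l + 7.46)^3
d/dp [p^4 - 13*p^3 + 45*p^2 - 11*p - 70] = 4*p^3 - 39*p^2 + 90*p - 11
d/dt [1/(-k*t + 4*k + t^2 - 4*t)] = (k - 2*t + 4)/(k*t - 4*k - t^2 + 4*t)^2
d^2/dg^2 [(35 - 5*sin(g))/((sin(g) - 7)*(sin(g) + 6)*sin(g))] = 10*(2*sin(g) + 9 + 15/sin(g) - 18/sin(g)^2 - 36/sin(g)^3)/(sin(g) + 6)^3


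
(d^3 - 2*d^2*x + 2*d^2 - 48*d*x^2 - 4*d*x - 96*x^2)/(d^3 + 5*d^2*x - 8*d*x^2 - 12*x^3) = (-d^2 + 8*d*x - 2*d + 16*x)/(-d^2 + d*x + 2*x^2)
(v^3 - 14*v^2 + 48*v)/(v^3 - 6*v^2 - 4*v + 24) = v*(v - 8)/(v^2 - 4)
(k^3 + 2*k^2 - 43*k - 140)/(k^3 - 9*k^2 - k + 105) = (k^2 + 9*k + 20)/(k^2 - 2*k - 15)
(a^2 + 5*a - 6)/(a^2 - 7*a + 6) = (a + 6)/(a - 6)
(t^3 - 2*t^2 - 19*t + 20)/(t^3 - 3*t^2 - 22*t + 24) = (t - 5)/(t - 6)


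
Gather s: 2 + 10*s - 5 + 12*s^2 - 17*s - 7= 12*s^2 - 7*s - 10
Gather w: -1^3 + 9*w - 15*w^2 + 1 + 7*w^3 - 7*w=7*w^3 - 15*w^2 + 2*w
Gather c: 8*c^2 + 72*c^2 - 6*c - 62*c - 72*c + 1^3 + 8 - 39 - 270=80*c^2 - 140*c - 300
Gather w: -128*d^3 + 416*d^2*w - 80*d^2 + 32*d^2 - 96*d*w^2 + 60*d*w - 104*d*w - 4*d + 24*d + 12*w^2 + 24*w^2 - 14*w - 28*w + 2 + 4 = -128*d^3 - 48*d^2 + 20*d + w^2*(36 - 96*d) + w*(416*d^2 - 44*d - 42) + 6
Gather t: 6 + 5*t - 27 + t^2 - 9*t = t^2 - 4*t - 21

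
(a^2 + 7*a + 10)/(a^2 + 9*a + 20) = (a + 2)/(a + 4)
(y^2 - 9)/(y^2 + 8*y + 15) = (y - 3)/(y + 5)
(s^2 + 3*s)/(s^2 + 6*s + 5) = s*(s + 3)/(s^2 + 6*s + 5)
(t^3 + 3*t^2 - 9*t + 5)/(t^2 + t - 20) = (t^2 - 2*t + 1)/(t - 4)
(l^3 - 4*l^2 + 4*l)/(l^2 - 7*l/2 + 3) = 2*l*(l - 2)/(2*l - 3)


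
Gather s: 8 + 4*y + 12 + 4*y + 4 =8*y + 24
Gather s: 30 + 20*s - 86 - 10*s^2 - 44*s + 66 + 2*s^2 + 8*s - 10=-8*s^2 - 16*s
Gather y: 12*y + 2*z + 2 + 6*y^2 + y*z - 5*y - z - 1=6*y^2 + y*(z + 7) + z + 1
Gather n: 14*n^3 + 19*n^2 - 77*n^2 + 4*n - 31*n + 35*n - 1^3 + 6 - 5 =14*n^3 - 58*n^2 + 8*n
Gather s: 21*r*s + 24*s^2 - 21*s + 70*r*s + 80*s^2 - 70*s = 104*s^2 + s*(91*r - 91)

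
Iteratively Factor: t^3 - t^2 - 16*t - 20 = (t + 2)*(t^2 - 3*t - 10) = (t - 5)*(t + 2)*(t + 2)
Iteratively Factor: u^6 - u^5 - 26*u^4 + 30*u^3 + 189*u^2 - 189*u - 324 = (u + 1)*(u^5 - 2*u^4 - 24*u^3 + 54*u^2 + 135*u - 324) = (u - 3)*(u + 1)*(u^4 + u^3 - 21*u^2 - 9*u + 108) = (u - 3)*(u + 1)*(u + 4)*(u^3 - 3*u^2 - 9*u + 27) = (u - 3)^2*(u + 1)*(u + 4)*(u^2 - 9) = (u - 3)^2*(u + 1)*(u + 3)*(u + 4)*(u - 3)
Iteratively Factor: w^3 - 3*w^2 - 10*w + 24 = (w - 4)*(w^2 + w - 6) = (w - 4)*(w - 2)*(w + 3)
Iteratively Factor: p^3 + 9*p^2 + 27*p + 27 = (p + 3)*(p^2 + 6*p + 9) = (p + 3)^2*(p + 3)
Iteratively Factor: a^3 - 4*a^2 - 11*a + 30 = (a - 5)*(a^2 + a - 6) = (a - 5)*(a - 2)*(a + 3)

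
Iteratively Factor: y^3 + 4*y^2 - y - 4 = (y - 1)*(y^2 + 5*y + 4) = (y - 1)*(y + 1)*(y + 4)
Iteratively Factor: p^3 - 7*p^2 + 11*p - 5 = (p - 1)*(p^2 - 6*p + 5) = (p - 5)*(p - 1)*(p - 1)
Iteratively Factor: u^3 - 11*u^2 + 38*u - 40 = (u - 4)*(u^2 - 7*u + 10) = (u - 4)*(u - 2)*(u - 5)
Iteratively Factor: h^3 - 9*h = (h)*(h^2 - 9) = h*(h + 3)*(h - 3)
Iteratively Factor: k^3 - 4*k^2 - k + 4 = (k + 1)*(k^2 - 5*k + 4) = (k - 4)*(k + 1)*(k - 1)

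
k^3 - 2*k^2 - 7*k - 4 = (k - 4)*(k + 1)^2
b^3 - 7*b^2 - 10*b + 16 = (b - 8)*(b - 1)*(b + 2)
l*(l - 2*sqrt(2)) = l^2 - 2*sqrt(2)*l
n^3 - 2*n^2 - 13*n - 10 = (n - 5)*(n + 1)*(n + 2)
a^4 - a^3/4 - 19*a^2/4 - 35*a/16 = a*(a - 5/2)*(a + 1/2)*(a + 7/4)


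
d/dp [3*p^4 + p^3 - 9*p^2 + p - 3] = 12*p^3 + 3*p^2 - 18*p + 1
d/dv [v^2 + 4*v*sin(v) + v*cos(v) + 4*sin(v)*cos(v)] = -v*sin(v) + 4*v*cos(v) + 2*v + 4*sin(v) + cos(v) + 4*cos(2*v)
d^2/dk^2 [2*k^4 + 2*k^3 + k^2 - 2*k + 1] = 24*k^2 + 12*k + 2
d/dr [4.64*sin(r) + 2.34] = 4.64*cos(r)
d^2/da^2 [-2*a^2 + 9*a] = -4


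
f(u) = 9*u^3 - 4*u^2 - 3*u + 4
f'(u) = 27*u^2 - 8*u - 3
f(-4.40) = -826.90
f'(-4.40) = 554.92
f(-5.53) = -1623.74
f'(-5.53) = 866.92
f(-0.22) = 4.37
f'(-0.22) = 0.07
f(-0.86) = -2.10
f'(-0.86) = 23.85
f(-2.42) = -139.72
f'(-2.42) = 174.48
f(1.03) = 6.50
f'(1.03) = 17.40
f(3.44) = 312.71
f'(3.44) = 288.99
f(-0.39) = 4.03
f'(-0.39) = 4.23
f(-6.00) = -2066.00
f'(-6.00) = 1017.00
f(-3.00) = -266.00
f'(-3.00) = 264.00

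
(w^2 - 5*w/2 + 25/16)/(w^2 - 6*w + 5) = (16*w^2 - 40*w + 25)/(16*(w^2 - 6*w + 5))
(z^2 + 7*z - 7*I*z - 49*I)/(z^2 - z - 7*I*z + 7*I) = (z + 7)/(z - 1)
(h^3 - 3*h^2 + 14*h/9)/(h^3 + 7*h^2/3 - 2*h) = (h - 7/3)/(h + 3)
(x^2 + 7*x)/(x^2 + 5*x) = (x + 7)/(x + 5)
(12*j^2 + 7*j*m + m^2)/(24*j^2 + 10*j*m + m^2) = (3*j + m)/(6*j + m)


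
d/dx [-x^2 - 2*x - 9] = -2*x - 2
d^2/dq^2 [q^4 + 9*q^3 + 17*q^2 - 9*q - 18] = 12*q^2 + 54*q + 34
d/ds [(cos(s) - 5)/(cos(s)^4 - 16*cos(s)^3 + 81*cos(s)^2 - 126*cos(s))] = (3*cos(s)^4 - 52*cos(s)^3 + 321*cos(s)^2 - 810*cos(s) + 630)*sin(s)/((cos(s) - 7)^2*(cos(s) - 6)^2*(cos(s) - 3)^2*cos(s)^2)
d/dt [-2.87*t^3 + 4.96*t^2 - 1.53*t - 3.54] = -8.61*t^2 + 9.92*t - 1.53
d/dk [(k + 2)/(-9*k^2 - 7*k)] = (9*k^2 + 36*k + 14)/(k^2*(81*k^2 + 126*k + 49))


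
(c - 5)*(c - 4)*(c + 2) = c^3 - 7*c^2 + 2*c + 40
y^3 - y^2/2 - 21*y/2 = y*(y - 7/2)*(y + 3)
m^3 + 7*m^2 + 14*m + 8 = (m + 1)*(m + 2)*(m + 4)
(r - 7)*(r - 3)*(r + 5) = r^3 - 5*r^2 - 29*r + 105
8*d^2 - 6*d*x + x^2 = (-4*d + x)*(-2*d + x)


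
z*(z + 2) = z^2 + 2*z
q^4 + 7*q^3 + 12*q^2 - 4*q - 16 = (q - 1)*(q + 2)^2*(q + 4)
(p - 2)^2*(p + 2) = p^3 - 2*p^2 - 4*p + 8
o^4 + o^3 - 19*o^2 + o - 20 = (o - 4)*(o + 5)*(o - I)*(o + I)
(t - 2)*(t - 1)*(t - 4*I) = t^3 - 3*t^2 - 4*I*t^2 + 2*t + 12*I*t - 8*I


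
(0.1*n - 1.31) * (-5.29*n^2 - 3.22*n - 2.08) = -0.529*n^3 + 6.6079*n^2 + 4.0102*n + 2.7248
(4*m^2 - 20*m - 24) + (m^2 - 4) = 5*m^2 - 20*m - 28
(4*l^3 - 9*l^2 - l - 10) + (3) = 4*l^3 - 9*l^2 - l - 7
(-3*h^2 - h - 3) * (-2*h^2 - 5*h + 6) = 6*h^4 + 17*h^3 - 7*h^2 + 9*h - 18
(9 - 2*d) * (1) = 9 - 2*d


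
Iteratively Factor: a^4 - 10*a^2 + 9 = (a + 3)*(a^3 - 3*a^2 - a + 3) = (a + 1)*(a + 3)*(a^2 - 4*a + 3) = (a - 1)*(a + 1)*(a + 3)*(a - 3)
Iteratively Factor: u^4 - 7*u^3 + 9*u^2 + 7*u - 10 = (u + 1)*(u^3 - 8*u^2 + 17*u - 10) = (u - 1)*(u + 1)*(u^2 - 7*u + 10) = (u - 2)*(u - 1)*(u + 1)*(u - 5)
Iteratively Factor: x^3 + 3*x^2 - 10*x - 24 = (x + 4)*(x^2 - x - 6) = (x + 2)*(x + 4)*(x - 3)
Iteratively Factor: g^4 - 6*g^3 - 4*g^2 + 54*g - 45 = (g + 3)*(g^3 - 9*g^2 + 23*g - 15) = (g - 3)*(g + 3)*(g^2 - 6*g + 5) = (g - 5)*(g - 3)*(g + 3)*(g - 1)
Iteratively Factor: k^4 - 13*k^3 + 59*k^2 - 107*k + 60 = (k - 4)*(k^3 - 9*k^2 + 23*k - 15) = (k - 5)*(k - 4)*(k^2 - 4*k + 3) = (k - 5)*(k - 4)*(k - 1)*(k - 3)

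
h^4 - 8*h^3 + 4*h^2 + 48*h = h*(h - 6)*(h - 4)*(h + 2)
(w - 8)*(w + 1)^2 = w^3 - 6*w^2 - 15*w - 8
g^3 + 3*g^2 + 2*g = g*(g + 1)*(g + 2)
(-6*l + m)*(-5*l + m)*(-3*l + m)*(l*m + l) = -90*l^4*m - 90*l^4 + 63*l^3*m^2 + 63*l^3*m - 14*l^2*m^3 - 14*l^2*m^2 + l*m^4 + l*m^3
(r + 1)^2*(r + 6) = r^3 + 8*r^2 + 13*r + 6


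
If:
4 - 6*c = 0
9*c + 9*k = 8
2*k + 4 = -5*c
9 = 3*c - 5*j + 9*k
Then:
No Solution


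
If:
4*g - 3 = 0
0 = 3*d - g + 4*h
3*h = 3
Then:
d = -13/12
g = 3/4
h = 1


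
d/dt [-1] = 0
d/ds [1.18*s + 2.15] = 1.18000000000000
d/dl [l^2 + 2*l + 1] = 2*l + 2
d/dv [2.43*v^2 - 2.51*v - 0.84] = 4.86*v - 2.51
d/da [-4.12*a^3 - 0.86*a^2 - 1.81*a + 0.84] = -12.36*a^2 - 1.72*a - 1.81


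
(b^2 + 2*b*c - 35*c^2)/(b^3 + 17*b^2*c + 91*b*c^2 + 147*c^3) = (b - 5*c)/(b^2 + 10*b*c + 21*c^2)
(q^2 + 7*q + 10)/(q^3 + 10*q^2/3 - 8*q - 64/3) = 3*(q + 5)/(3*q^2 + 4*q - 32)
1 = 1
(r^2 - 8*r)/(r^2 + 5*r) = (r - 8)/(r + 5)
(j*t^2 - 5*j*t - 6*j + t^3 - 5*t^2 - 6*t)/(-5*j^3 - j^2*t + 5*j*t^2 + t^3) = (t^2 - 5*t - 6)/(-5*j^2 + 4*j*t + t^2)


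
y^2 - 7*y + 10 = (y - 5)*(y - 2)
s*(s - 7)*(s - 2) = s^3 - 9*s^2 + 14*s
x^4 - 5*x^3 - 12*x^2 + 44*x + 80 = (x - 5)*(x - 4)*(x + 2)^2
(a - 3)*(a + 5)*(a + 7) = a^3 + 9*a^2 - a - 105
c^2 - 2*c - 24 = (c - 6)*(c + 4)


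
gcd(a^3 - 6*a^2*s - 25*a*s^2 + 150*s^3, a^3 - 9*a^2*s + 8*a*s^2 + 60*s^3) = a^2 - 11*a*s + 30*s^2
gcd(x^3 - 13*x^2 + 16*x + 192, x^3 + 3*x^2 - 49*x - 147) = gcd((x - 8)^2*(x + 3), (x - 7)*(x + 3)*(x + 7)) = x + 3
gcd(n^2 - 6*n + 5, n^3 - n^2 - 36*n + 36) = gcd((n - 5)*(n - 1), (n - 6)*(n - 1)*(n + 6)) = n - 1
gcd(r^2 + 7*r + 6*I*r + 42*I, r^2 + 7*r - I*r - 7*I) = r + 7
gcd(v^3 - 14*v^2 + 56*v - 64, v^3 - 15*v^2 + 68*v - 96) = v^2 - 12*v + 32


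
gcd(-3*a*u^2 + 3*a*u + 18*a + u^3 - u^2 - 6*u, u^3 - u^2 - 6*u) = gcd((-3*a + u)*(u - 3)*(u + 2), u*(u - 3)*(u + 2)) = u^2 - u - 6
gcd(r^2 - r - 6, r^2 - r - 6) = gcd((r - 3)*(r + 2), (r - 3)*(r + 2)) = r^2 - r - 6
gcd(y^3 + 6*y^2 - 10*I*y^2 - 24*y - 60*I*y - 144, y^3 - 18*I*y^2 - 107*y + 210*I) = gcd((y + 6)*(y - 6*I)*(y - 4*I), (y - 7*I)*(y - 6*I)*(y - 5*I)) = y - 6*I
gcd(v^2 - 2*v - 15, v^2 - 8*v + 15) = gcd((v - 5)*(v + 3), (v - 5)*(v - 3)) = v - 5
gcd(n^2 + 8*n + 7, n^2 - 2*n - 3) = n + 1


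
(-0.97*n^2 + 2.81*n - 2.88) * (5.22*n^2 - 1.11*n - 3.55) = -5.0634*n^4 + 15.7449*n^3 - 14.7092*n^2 - 6.7787*n + 10.224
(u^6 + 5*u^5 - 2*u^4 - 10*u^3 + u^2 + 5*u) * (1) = u^6 + 5*u^5 - 2*u^4 - 10*u^3 + u^2 + 5*u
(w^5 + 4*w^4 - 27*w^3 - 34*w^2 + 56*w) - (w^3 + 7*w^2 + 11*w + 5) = w^5 + 4*w^4 - 28*w^3 - 41*w^2 + 45*w - 5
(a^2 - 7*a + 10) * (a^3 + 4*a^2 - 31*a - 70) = a^5 - 3*a^4 - 49*a^3 + 187*a^2 + 180*a - 700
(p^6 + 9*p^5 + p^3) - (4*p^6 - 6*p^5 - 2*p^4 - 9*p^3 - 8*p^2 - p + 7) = -3*p^6 + 15*p^5 + 2*p^4 + 10*p^3 + 8*p^2 + p - 7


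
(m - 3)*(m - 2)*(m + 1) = m^3 - 4*m^2 + m + 6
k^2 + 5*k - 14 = (k - 2)*(k + 7)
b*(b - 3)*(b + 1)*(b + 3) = b^4 + b^3 - 9*b^2 - 9*b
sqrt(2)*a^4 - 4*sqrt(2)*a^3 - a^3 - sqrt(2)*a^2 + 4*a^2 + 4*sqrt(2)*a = a*(a - 4)*(a - sqrt(2))*(sqrt(2)*a + 1)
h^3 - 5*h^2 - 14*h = h*(h - 7)*(h + 2)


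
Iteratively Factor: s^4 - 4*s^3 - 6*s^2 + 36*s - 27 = (s - 1)*(s^3 - 3*s^2 - 9*s + 27) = (s - 1)*(s + 3)*(s^2 - 6*s + 9) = (s - 3)*(s - 1)*(s + 3)*(s - 3)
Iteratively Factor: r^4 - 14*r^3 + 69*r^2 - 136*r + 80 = (r - 4)*(r^3 - 10*r^2 + 29*r - 20) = (r - 4)^2*(r^2 - 6*r + 5) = (r - 5)*(r - 4)^2*(r - 1)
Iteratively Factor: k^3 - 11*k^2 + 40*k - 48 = (k - 4)*(k^2 - 7*k + 12) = (k - 4)^2*(k - 3)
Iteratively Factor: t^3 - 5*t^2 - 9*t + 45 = (t + 3)*(t^2 - 8*t + 15) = (t - 3)*(t + 3)*(t - 5)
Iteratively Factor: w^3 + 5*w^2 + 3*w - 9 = (w - 1)*(w^2 + 6*w + 9) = (w - 1)*(w + 3)*(w + 3)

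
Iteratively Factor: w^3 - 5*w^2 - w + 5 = (w + 1)*(w^2 - 6*w + 5) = (w - 5)*(w + 1)*(w - 1)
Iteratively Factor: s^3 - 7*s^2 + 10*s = (s - 5)*(s^2 - 2*s) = (s - 5)*(s - 2)*(s)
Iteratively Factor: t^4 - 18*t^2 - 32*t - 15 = (t - 5)*(t^3 + 5*t^2 + 7*t + 3) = (t - 5)*(t + 3)*(t^2 + 2*t + 1) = (t - 5)*(t + 1)*(t + 3)*(t + 1)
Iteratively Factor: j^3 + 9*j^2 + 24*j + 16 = (j + 4)*(j^2 + 5*j + 4) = (j + 4)^2*(j + 1)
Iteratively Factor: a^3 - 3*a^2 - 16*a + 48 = (a - 4)*(a^2 + a - 12) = (a - 4)*(a - 3)*(a + 4)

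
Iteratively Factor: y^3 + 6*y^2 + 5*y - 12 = (y - 1)*(y^2 + 7*y + 12) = (y - 1)*(y + 3)*(y + 4)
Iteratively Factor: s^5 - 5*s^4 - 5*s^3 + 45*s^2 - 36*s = (s - 1)*(s^4 - 4*s^3 - 9*s^2 + 36*s) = (s - 1)*(s + 3)*(s^3 - 7*s^2 + 12*s) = (s - 4)*(s - 1)*(s + 3)*(s^2 - 3*s) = s*(s - 4)*(s - 1)*(s + 3)*(s - 3)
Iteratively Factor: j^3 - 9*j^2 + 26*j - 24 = (j - 3)*(j^2 - 6*j + 8) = (j - 4)*(j - 3)*(j - 2)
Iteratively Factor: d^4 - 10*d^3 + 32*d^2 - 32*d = (d - 2)*(d^3 - 8*d^2 + 16*d) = d*(d - 2)*(d^2 - 8*d + 16) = d*(d - 4)*(d - 2)*(d - 4)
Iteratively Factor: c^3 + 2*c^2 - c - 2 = (c + 2)*(c^2 - 1) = (c - 1)*(c + 2)*(c + 1)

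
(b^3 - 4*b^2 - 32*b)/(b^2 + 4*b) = b - 8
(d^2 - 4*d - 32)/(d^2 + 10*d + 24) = (d - 8)/(d + 6)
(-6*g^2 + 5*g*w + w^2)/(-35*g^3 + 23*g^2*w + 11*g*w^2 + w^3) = (6*g + w)/(35*g^2 + 12*g*w + w^2)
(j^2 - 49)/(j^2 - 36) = (j^2 - 49)/(j^2 - 36)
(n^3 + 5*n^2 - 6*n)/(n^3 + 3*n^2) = (n^2 + 5*n - 6)/(n*(n + 3))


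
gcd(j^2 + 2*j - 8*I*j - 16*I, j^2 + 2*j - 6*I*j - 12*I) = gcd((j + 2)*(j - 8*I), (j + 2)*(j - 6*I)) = j + 2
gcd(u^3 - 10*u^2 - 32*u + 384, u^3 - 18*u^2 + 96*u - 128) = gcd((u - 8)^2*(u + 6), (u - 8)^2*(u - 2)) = u^2 - 16*u + 64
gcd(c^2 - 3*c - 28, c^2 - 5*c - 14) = c - 7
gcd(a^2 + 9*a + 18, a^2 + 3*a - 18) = a + 6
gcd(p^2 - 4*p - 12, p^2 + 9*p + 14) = p + 2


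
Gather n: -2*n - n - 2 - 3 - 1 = -3*n - 6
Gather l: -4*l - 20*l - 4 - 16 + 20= -24*l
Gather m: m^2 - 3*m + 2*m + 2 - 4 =m^2 - m - 2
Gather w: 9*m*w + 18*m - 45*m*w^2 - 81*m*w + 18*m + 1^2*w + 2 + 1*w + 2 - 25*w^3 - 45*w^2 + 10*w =36*m - 25*w^3 + w^2*(-45*m - 45) + w*(12 - 72*m) + 4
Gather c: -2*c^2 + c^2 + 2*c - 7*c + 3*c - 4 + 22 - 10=-c^2 - 2*c + 8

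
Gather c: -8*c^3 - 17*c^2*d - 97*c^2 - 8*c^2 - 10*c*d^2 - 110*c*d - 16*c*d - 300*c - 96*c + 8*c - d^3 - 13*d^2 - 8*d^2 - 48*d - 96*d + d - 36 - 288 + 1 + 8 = -8*c^3 + c^2*(-17*d - 105) + c*(-10*d^2 - 126*d - 388) - d^3 - 21*d^2 - 143*d - 315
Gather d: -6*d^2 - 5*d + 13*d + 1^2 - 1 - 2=-6*d^2 + 8*d - 2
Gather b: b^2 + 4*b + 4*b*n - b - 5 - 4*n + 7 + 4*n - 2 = b^2 + b*(4*n + 3)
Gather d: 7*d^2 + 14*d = 7*d^2 + 14*d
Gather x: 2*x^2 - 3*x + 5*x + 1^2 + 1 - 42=2*x^2 + 2*x - 40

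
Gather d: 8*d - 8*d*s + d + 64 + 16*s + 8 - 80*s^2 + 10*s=d*(9 - 8*s) - 80*s^2 + 26*s + 72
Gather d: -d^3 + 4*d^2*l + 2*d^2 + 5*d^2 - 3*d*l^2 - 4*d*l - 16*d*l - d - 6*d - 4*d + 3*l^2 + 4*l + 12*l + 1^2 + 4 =-d^3 + d^2*(4*l + 7) + d*(-3*l^2 - 20*l - 11) + 3*l^2 + 16*l + 5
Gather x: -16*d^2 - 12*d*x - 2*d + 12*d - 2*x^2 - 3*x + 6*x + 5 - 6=-16*d^2 + 10*d - 2*x^2 + x*(3 - 12*d) - 1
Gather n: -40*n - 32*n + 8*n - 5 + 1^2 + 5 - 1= -64*n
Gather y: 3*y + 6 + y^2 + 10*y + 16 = y^2 + 13*y + 22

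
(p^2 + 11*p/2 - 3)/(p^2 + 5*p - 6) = (p - 1/2)/(p - 1)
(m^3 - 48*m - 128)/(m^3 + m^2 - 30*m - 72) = (m^2 - 4*m - 32)/(m^2 - 3*m - 18)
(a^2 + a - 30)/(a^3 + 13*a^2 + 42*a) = (a - 5)/(a*(a + 7))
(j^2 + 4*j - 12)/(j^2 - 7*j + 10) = (j + 6)/(j - 5)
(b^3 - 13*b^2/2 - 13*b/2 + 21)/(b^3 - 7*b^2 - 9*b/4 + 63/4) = 2*(b + 2)/(2*b + 3)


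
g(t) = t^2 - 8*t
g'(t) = 2*t - 8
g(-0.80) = 7.04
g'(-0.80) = -9.60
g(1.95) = -11.80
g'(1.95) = -4.10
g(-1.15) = 10.52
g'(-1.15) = -10.30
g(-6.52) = 94.67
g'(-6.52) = -21.04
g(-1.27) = 11.77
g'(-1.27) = -10.54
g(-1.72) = 16.72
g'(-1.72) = -11.44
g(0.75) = -5.44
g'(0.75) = -6.50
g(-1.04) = 9.40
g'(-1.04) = -10.08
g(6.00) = -12.00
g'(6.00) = 4.00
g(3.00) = -15.00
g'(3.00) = -2.00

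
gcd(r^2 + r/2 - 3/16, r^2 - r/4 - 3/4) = r + 3/4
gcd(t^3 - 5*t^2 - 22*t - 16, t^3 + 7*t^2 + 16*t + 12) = t + 2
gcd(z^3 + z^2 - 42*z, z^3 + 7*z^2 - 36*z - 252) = z^2 + z - 42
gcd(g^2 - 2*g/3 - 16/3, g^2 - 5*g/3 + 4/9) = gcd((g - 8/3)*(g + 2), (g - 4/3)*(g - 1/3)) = 1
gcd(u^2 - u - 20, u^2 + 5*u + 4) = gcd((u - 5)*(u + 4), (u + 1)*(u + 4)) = u + 4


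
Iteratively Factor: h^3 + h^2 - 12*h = (h + 4)*(h^2 - 3*h) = (h - 3)*(h + 4)*(h)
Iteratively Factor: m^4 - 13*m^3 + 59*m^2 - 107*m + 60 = (m - 5)*(m^3 - 8*m^2 + 19*m - 12) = (m - 5)*(m - 4)*(m^2 - 4*m + 3) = (m - 5)*(m - 4)*(m - 3)*(m - 1)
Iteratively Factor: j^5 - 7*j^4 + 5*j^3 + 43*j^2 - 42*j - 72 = (j - 4)*(j^4 - 3*j^3 - 7*j^2 + 15*j + 18) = (j - 4)*(j + 1)*(j^3 - 4*j^2 - 3*j + 18) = (j - 4)*(j - 3)*(j + 1)*(j^2 - j - 6) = (j - 4)*(j - 3)*(j + 1)*(j + 2)*(j - 3)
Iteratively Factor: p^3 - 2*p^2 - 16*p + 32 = (p + 4)*(p^2 - 6*p + 8) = (p - 4)*(p + 4)*(p - 2)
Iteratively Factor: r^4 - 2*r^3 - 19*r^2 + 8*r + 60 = (r - 2)*(r^3 - 19*r - 30) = (r - 2)*(r + 3)*(r^2 - 3*r - 10) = (r - 5)*(r - 2)*(r + 3)*(r + 2)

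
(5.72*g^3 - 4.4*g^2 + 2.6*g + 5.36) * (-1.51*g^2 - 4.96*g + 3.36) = -8.6372*g^5 - 21.7272*g^4 + 37.1172*g^3 - 35.7736*g^2 - 17.8496*g + 18.0096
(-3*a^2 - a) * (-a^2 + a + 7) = 3*a^4 - 2*a^3 - 22*a^2 - 7*a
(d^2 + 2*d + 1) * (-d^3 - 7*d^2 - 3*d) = -d^5 - 9*d^4 - 18*d^3 - 13*d^2 - 3*d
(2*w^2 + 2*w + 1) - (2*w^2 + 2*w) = 1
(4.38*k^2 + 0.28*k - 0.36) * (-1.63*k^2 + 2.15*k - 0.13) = -7.1394*k^4 + 8.9606*k^3 + 0.6194*k^2 - 0.8104*k + 0.0468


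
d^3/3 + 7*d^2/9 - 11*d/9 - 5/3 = (d/3 + 1/3)*(d - 5/3)*(d + 3)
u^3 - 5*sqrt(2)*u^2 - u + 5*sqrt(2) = (u - 1)*(u + 1)*(u - 5*sqrt(2))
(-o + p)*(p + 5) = -o*p - 5*o + p^2 + 5*p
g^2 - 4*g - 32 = (g - 8)*(g + 4)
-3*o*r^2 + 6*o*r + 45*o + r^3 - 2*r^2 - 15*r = (-3*o + r)*(r - 5)*(r + 3)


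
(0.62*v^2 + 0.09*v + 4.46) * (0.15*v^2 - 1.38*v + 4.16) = 0.093*v^4 - 0.8421*v^3 + 3.124*v^2 - 5.7804*v + 18.5536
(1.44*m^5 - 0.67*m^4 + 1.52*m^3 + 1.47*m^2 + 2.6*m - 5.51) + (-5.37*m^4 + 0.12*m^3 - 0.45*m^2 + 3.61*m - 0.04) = 1.44*m^5 - 6.04*m^4 + 1.64*m^3 + 1.02*m^2 + 6.21*m - 5.55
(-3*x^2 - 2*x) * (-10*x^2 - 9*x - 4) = 30*x^4 + 47*x^3 + 30*x^2 + 8*x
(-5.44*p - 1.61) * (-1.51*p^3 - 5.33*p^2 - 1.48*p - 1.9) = 8.2144*p^4 + 31.4263*p^3 + 16.6325*p^2 + 12.7188*p + 3.059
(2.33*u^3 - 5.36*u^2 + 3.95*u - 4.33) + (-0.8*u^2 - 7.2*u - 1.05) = 2.33*u^3 - 6.16*u^2 - 3.25*u - 5.38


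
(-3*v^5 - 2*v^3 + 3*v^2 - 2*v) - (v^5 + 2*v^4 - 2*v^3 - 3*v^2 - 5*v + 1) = -4*v^5 - 2*v^4 + 6*v^2 + 3*v - 1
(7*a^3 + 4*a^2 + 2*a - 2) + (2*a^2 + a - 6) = 7*a^3 + 6*a^2 + 3*a - 8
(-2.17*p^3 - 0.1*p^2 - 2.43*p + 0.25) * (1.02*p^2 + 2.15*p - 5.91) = -2.2134*p^5 - 4.7675*p^4 + 10.1311*p^3 - 4.3785*p^2 + 14.8988*p - 1.4775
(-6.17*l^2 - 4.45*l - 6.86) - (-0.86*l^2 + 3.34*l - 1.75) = -5.31*l^2 - 7.79*l - 5.11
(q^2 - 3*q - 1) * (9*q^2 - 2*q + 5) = 9*q^4 - 29*q^3 + 2*q^2 - 13*q - 5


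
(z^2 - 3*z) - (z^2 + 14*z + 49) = -17*z - 49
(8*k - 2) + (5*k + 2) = 13*k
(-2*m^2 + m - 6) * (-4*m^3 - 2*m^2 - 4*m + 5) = 8*m^5 + 30*m^3 - 2*m^2 + 29*m - 30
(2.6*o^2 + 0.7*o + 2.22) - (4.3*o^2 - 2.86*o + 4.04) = -1.7*o^2 + 3.56*o - 1.82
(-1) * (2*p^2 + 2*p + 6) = -2*p^2 - 2*p - 6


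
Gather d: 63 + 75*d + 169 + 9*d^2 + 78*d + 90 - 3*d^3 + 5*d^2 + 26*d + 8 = -3*d^3 + 14*d^2 + 179*d + 330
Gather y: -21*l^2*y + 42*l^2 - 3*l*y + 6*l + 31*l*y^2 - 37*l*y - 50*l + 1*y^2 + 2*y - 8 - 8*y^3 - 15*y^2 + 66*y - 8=42*l^2 - 44*l - 8*y^3 + y^2*(31*l - 14) + y*(-21*l^2 - 40*l + 68) - 16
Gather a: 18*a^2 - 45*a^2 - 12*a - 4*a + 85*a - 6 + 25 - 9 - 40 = -27*a^2 + 69*a - 30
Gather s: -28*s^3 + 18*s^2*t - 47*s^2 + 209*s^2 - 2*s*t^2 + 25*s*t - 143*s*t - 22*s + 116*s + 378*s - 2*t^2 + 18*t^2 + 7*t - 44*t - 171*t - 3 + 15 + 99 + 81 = -28*s^3 + s^2*(18*t + 162) + s*(-2*t^2 - 118*t + 472) + 16*t^2 - 208*t + 192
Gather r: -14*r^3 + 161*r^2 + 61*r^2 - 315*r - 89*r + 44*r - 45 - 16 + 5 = -14*r^3 + 222*r^2 - 360*r - 56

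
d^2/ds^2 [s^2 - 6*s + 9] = 2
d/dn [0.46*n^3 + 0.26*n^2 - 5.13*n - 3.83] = 1.38*n^2 + 0.52*n - 5.13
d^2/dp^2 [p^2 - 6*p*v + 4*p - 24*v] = 2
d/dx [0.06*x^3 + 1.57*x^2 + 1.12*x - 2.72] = 0.18*x^2 + 3.14*x + 1.12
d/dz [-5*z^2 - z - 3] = -10*z - 1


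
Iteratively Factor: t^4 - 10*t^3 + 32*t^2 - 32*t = (t - 4)*(t^3 - 6*t^2 + 8*t) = (t - 4)^2*(t^2 - 2*t) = t*(t - 4)^2*(t - 2)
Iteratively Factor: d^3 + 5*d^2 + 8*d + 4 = (d + 2)*(d^2 + 3*d + 2) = (d + 2)^2*(d + 1)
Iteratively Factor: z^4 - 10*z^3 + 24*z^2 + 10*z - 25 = (z - 1)*(z^3 - 9*z^2 + 15*z + 25) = (z - 5)*(z - 1)*(z^2 - 4*z - 5) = (z - 5)*(z - 1)*(z + 1)*(z - 5)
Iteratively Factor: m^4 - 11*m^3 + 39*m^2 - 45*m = (m - 3)*(m^3 - 8*m^2 + 15*m) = (m - 5)*(m - 3)*(m^2 - 3*m) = (m - 5)*(m - 3)^2*(m)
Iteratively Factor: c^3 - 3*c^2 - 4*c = (c - 4)*(c^2 + c) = c*(c - 4)*(c + 1)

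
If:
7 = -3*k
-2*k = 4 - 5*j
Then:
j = -2/15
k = -7/3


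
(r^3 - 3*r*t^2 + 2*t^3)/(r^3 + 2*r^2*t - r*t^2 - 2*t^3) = (r - t)/(r + t)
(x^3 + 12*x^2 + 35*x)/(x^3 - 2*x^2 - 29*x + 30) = x*(x + 7)/(x^2 - 7*x + 6)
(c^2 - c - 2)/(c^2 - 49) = (c^2 - c - 2)/(c^2 - 49)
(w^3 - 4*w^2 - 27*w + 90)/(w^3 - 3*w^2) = (w^2 - w - 30)/w^2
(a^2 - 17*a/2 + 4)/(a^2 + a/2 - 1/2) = (a - 8)/(a + 1)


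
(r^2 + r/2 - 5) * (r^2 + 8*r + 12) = r^4 + 17*r^3/2 + 11*r^2 - 34*r - 60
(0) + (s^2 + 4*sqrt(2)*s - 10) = s^2 + 4*sqrt(2)*s - 10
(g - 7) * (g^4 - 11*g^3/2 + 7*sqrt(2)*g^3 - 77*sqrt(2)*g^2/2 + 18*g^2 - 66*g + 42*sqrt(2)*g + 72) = g^5 - 25*g^4/2 + 7*sqrt(2)*g^4 - 175*sqrt(2)*g^3/2 + 113*g^3/2 - 192*g^2 + 623*sqrt(2)*g^2/2 - 294*sqrt(2)*g + 534*g - 504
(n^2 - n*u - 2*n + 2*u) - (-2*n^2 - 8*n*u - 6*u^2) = 3*n^2 + 7*n*u - 2*n + 6*u^2 + 2*u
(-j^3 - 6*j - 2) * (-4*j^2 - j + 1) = 4*j^5 + j^4 + 23*j^3 + 14*j^2 - 4*j - 2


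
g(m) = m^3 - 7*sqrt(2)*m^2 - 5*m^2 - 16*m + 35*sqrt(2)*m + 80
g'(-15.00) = 1155.48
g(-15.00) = -7149.85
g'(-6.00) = 320.29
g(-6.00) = -873.37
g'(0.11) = 30.26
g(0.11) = 83.51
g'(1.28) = 0.27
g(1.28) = 100.56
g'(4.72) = -40.32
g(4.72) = 11.33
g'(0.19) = 27.94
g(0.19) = 85.83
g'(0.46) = 20.42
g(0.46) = 92.35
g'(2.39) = -20.59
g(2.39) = 88.60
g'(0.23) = 26.80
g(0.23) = 86.93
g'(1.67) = -7.90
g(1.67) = 99.05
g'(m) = 3*m^2 - 14*sqrt(2)*m - 10*m - 16 + 35*sqrt(2)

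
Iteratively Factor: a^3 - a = (a)*(a^2 - 1) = a*(a - 1)*(a + 1)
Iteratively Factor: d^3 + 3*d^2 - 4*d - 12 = (d + 3)*(d^2 - 4) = (d + 2)*(d + 3)*(d - 2)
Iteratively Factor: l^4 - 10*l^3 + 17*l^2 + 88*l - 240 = (l - 5)*(l^3 - 5*l^2 - 8*l + 48) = (l - 5)*(l + 3)*(l^2 - 8*l + 16) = (l - 5)*(l - 4)*(l + 3)*(l - 4)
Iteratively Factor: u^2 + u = (u)*(u + 1)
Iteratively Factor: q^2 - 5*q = (q - 5)*(q)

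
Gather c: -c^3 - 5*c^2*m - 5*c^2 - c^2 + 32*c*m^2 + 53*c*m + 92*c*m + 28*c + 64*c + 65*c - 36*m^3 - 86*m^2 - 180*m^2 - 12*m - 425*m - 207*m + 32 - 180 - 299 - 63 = -c^3 + c^2*(-5*m - 6) + c*(32*m^2 + 145*m + 157) - 36*m^3 - 266*m^2 - 644*m - 510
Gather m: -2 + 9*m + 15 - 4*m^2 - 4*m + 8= -4*m^2 + 5*m + 21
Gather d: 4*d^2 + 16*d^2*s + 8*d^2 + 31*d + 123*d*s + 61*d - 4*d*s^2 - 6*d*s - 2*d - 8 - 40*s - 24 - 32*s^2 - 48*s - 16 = d^2*(16*s + 12) + d*(-4*s^2 + 117*s + 90) - 32*s^2 - 88*s - 48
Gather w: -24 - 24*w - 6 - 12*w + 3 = -36*w - 27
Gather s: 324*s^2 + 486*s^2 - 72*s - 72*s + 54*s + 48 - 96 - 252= 810*s^2 - 90*s - 300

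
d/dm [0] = 0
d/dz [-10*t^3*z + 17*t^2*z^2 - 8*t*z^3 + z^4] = -10*t^3 + 34*t^2*z - 24*t*z^2 + 4*z^3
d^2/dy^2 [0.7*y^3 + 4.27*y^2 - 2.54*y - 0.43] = 4.2*y + 8.54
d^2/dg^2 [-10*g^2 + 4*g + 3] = -20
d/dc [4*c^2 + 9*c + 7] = 8*c + 9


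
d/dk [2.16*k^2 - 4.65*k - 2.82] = 4.32*k - 4.65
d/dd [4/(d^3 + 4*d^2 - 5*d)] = 4*(-3*d^2 - 8*d + 5)/(d^2*(d^2 + 4*d - 5)^2)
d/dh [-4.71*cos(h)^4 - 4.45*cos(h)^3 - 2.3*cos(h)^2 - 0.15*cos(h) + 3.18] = (18.84*cos(h)^3 + 13.35*cos(h)^2 + 4.6*cos(h) + 0.15)*sin(h)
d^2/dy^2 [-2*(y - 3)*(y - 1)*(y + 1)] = 12 - 12*y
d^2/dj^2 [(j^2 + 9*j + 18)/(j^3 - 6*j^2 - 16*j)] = 2*(j^6 + 27*j^5 - 6*j^4 - 492*j^3 + 1080*j^2 + 5184*j + 4608)/(j^3*(j^6 - 18*j^5 + 60*j^4 + 360*j^3 - 960*j^2 - 4608*j - 4096))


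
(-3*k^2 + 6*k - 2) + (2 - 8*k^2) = -11*k^2 + 6*k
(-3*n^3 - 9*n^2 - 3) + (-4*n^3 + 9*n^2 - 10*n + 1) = -7*n^3 - 10*n - 2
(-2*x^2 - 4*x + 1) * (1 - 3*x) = 6*x^3 + 10*x^2 - 7*x + 1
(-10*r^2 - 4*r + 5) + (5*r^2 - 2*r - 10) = -5*r^2 - 6*r - 5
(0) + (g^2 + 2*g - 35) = g^2 + 2*g - 35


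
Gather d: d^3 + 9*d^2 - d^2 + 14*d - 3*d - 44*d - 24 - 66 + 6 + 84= d^3 + 8*d^2 - 33*d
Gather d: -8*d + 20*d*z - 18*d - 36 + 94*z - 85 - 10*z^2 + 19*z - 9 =d*(20*z - 26) - 10*z^2 + 113*z - 130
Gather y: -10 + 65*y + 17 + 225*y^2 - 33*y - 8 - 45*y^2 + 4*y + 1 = 180*y^2 + 36*y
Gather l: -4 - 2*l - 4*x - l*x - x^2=l*(-x - 2) - x^2 - 4*x - 4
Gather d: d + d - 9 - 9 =2*d - 18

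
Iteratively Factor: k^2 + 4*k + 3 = (k + 3)*(k + 1)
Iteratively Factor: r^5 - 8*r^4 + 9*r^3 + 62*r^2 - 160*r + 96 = (r + 3)*(r^4 - 11*r^3 + 42*r^2 - 64*r + 32) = (r - 2)*(r + 3)*(r^3 - 9*r^2 + 24*r - 16) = (r - 4)*(r - 2)*(r + 3)*(r^2 - 5*r + 4) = (r - 4)^2*(r - 2)*(r + 3)*(r - 1)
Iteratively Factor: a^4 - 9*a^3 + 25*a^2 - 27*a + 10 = (a - 2)*(a^3 - 7*a^2 + 11*a - 5) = (a - 2)*(a - 1)*(a^2 - 6*a + 5) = (a - 2)*(a - 1)^2*(a - 5)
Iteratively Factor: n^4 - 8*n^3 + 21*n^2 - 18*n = (n - 3)*(n^3 - 5*n^2 + 6*n) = (n - 3)^2*(n^2 - 2*n) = (n - 3)^2*(n - 2)*(n)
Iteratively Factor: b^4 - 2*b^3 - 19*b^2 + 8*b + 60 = (b - 5)*(b^3 + 3*b^2 - 4*b - 12) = (b - 5)*(b - 2)*(b^2 + 5*b + 6) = (b - 5)*(b - 2)*(b + 3)*(b + 2)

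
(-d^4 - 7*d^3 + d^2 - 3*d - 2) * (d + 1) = -d^5 - 8*d^4 - 6*d^3 - 2*d^2 - 5*d - 2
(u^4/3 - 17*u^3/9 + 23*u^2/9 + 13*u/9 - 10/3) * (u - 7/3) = u^5/3 - 8*u^4/3 + 188*u^3/27 - 122*u^2/27 - 181*u/27 + 70/9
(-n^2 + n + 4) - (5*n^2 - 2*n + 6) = -6*n^2 + 3*n - 2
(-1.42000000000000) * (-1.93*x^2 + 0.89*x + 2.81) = 2.7406*x^2 - 1.2638*x - 3.9902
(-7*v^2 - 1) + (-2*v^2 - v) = -9*v^2 - v - 1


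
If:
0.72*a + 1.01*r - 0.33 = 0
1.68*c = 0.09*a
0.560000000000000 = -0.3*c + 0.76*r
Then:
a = -0.56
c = -0.03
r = 0.73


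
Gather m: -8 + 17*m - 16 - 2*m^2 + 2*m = -2*m^2 + 19*m - 24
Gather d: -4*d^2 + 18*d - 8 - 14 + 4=-4*d^2 + 18*d - 18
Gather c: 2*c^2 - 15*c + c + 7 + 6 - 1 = 2*c^2 - 14*c + 12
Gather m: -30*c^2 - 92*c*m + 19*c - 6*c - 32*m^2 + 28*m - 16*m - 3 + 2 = -30*c^2 + 13*c - 32*m^2 + m*(12 - 92*c) - 1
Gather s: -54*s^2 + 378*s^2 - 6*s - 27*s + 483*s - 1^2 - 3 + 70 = 324*s^2 + 450*s + 66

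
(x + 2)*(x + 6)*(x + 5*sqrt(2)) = x^3 + 5*sqrt(2)*x^2 + 8*x^2 + 12*x + 40*sqrt(2)*x + 60*sqrt(2)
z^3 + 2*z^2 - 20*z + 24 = (z - 2)^2*(z + 6)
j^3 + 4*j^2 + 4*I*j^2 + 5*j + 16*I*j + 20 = (j + 4)*(j - I)*(j + 5*I)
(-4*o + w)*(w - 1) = -4*o*w + 4*o + w^2 - w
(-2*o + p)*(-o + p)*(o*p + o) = 2*o^3*p + 2*o^3 - 3*o^2*p^2 - 3*o^2*p + o*p^3 + o*p^2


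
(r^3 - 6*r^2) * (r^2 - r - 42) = r^5 - 7*r^4 - 36*r^3 + 252*r^2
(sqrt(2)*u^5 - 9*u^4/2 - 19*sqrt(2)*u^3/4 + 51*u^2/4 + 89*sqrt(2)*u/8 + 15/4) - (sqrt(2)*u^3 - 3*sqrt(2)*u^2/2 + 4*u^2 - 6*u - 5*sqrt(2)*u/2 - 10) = sqrt(2)*u^5 - 9*u^4/2 - 23*sqrt(2)*u^3/4 + 3*sqrt(2)*u^2/2 + 35*u^2/4 + 6*u + 109*sqrt(2)*u/8 + 55/4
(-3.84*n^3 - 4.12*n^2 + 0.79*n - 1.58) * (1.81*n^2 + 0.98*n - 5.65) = -6.9504*n^5 - 11.2204*n^4 + 19.0883*n^3 + 21.1924*n^2 - 6.0119*n + 8.927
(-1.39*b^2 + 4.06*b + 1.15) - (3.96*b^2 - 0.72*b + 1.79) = -5.35*b^2 + 4.78*b - 0.64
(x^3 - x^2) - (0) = x^3 - x^2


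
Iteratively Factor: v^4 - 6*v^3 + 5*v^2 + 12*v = (v)*(v^3 - 6*v^2 + 5*v + 12) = v*(v - 4)*(v^2 - 2*v - 3) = v*(v - 4)*(v - 3)*(v + 1)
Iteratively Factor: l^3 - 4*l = (l)*(l^2 - 4) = l*(l - 2)*(l + 2)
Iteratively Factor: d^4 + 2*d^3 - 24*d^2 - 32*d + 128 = (d + 4)*(d^3 - 2*d^2 - 16*d + 32) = (d - 4)*(d + 4)*(d^2 + 2*d - 8) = (d - 4)*(d - 2)*(d + 4)*(d + 4)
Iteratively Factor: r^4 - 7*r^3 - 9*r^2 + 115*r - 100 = (r + 4)*(r^3 - 11*r^2 + 35*r - 25) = (r - 5)*(r + 4)*(r^2 - 6*r + 5) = (r - 5)*(r - 1)*(r + 4)*(r - 5)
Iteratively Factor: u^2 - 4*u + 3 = (u - 1)*(u - 3)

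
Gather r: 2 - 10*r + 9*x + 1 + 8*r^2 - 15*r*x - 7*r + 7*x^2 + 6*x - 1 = 8*r^2 + r*(-15*x - 17) + 7*x^2 + 15*x + 2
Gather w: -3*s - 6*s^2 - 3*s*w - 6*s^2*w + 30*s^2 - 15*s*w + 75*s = 24*s^2 + 72*s + w*(-6*s^2 - 18*s)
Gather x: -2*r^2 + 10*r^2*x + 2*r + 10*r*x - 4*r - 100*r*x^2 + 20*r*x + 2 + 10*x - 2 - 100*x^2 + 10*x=-2*r^2 - 2*r + x^2*(-100*r - 100) + x*(10*r^2 + 30*r + 20)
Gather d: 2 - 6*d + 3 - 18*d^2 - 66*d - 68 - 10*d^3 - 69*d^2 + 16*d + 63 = -10*d^3 - 87*d^2 - 56*d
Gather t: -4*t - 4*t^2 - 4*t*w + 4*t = -4*t^2 - 4*t*w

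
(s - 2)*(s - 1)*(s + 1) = s^3 - 2*s^2 - s + 2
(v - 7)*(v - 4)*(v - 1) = v^3 - 12*v^2 + 39*v - 28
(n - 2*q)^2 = n^2 - 4*n*q + 4*q^2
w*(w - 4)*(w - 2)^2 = w^4 - 8*w^3 + 20*w^2 - 16*w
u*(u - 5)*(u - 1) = u^3 - 6*u^2 + 5*u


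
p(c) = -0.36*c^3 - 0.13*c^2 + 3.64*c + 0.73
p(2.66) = 2.72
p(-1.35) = -3.54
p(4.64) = -21.14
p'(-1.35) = 2.02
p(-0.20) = -0.00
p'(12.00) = -155.00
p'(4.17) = -16.22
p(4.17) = -12.46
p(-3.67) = 3.42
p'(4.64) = -20.82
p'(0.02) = 3.63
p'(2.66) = -4.69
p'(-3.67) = -9.95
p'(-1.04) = 2.74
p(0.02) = 0.80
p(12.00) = -596.39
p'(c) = -1.08*c^2 - 0.26*c + 3.64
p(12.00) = -596.39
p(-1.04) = -2.79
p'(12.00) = -155.00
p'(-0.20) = 3.65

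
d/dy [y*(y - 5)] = 2*y - 5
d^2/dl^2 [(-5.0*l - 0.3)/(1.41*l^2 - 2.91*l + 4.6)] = (-(2.82*l - 2.91)*(5.0*l + 0.3)*(5.64*l - 5.82) + (42.3*l - 28.254)*(1.41*l^2 - 2.91*l + 4.6))/(1.41*l^2 - 2.91*l + 4.6)^3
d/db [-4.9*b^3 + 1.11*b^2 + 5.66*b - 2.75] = -14.7*b^2 + 2.22*b + 5.66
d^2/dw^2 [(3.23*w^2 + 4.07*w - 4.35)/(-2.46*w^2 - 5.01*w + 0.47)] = (30.3568919999999*w^3 + 135.539604*w^2 + 293.437656*w + 207.835538)/(14.886936*w^6 + 90.955548*w^5 + 176.705982*w^4 + 90.996129*w^3 - 33.760899*w^2 + 3.320127*w - 0.103823)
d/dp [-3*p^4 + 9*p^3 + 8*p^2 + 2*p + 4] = -12*p^3 + 27*p^2 + 16*p + 2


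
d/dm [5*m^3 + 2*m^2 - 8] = m*(15*m + 4)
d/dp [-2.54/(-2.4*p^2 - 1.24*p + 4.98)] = (-12.192*p - 3.1496)/(2.4*p^2 + 1.24*p - 4.98)^2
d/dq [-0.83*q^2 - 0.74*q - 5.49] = -1.66*q - 0.74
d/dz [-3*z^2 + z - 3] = 1 - 6*z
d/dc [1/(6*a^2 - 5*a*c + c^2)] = (5*a - 2*c)/(6*a^2 - 5*a*c + c^2)^2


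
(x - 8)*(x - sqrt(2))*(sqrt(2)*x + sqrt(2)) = sqrt(2)*x^3 - 7*sqrt(2)*x^2 - 2*x^2 - 8*sqrt(2)*x + 14*x + 16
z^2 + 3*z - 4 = (z - 1)*(z + 4)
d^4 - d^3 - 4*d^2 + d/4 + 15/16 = (d - 5/2)*(d - 1/2)*(d + 1/2)*(d + 3/2)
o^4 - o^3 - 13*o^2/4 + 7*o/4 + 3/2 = (o - 2)*(o - 1)*(o + 1/2)*(o + 3/2)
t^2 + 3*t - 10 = (t - 2)*(t + 5)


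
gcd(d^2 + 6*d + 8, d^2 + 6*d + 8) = d^2 + 6*d + 8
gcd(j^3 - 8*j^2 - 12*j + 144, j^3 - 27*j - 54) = j - 6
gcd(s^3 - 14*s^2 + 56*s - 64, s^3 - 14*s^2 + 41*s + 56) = s - 8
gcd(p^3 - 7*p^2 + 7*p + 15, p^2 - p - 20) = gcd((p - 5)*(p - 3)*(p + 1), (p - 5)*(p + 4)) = p - 5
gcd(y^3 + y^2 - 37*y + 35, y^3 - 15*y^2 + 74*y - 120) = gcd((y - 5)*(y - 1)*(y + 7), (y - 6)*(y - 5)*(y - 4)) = y - 5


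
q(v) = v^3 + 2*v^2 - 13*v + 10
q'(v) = 3*v^2 + 4*v - 13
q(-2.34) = 38.56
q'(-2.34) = -5.93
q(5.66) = 181.81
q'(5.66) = 105.75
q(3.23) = 22.57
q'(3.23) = 31.22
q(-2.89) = 40.14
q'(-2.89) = 0.50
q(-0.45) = 16.16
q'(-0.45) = -14.19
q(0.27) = 6.66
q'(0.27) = -11.70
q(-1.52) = 30.87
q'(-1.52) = -12.15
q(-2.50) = 39.38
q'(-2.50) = -4.25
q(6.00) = 220.00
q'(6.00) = 119.00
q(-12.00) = -1274.00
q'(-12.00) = 371.00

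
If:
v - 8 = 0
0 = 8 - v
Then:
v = 8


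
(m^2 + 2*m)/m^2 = (m + 2)/m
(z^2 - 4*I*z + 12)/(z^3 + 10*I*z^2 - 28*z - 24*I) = (z - 6*I)/(z^2 + 8*I*z - 12)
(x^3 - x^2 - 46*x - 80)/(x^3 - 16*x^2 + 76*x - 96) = (x^2 + 7*x + 10)/(x^2 - 8*x + 12)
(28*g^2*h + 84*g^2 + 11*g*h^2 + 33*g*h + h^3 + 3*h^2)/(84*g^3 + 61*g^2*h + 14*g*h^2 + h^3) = (h + 3)/(3*g + h)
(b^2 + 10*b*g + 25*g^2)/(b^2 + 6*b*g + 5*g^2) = (b + 5*g)/(b + g)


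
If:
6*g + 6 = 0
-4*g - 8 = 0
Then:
No Solution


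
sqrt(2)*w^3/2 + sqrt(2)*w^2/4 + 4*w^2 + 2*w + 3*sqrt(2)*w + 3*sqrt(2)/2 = (w + 1/2)*(w + 3*sqrt(2))*(sqrt(2)*w/2 + 1)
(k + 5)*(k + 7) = k^2 + 12*k + 35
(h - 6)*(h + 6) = h^2 - 36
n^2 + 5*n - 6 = (n - 1)*(n + 6)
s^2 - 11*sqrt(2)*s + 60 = (s - 6*sqrt(2))*(s - 5*sqrt(2))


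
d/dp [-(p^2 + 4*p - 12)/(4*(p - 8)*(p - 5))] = (17*p^2 - 104*p - 4)/(4*(p^4 - 26*p^3 + 249*p^2 - 1040*p + 1600))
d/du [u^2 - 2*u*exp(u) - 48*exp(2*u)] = -2*u*exp(u) + 2*u - 96*exp(2*u) - 2*exp(u)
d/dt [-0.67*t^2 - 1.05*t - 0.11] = -1.34*t - 1.05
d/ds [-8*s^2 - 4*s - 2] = -16*s - 4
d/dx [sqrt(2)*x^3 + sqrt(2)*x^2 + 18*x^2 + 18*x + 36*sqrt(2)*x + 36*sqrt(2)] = 3*sqrt(2)*x^2 + 2*sqrt(2)*x + 36*x + 18 + 36*sqrt(2)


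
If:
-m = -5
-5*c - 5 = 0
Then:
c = -1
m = 5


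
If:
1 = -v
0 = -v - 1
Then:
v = -1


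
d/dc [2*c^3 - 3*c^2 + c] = 6*c^2 - 6*c + 1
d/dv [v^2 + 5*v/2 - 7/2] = 2*v + 5/2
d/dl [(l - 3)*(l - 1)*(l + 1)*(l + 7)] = 4*l^3 + 12*l^2 - 44*l - 4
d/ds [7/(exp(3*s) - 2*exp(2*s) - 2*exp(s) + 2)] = (-21*exp(2*s) + 28*exp(s) + 14)*exp(s)/(exp(3*s) - 2*exp(2*s) - 2*exp(s) + 2)^2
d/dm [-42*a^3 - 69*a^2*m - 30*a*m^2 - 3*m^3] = -69*a^2 - 60*a*m - 9*m^2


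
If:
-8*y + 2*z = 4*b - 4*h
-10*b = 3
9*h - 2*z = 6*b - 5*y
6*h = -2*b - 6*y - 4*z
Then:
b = -3/10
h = -57/280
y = 33/280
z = 39/140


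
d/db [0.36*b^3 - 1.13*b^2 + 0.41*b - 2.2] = 1.08*b^2 - 2.26*b + 0.41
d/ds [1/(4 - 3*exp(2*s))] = 6*exp(2*s)/(3*exp(2*s) - 4)^2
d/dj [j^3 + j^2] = j*(3*j + 2)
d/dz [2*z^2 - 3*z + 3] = 4*z - 3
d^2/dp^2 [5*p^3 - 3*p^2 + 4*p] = 30*p - 6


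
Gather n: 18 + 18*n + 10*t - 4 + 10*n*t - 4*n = n*(10*t + 14) + 10*t + 14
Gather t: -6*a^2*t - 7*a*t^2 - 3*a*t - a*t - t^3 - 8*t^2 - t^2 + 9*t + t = -t^3 + t^2*(-7*a - 9) + t*(-6*a^2 - 4*a + 10)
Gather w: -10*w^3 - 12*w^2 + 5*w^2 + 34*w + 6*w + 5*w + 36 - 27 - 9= -10*w^3 - 7*w^2 + 45*w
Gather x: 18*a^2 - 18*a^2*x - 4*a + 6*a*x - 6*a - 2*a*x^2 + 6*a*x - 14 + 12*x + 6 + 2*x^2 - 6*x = 18*a^2 - 10*a + x^2*(2 - 2*a) + x*(-18*a^2 + 12*a + 6) - 8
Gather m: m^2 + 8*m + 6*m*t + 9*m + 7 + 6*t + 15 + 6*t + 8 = m^2 + m*(6*t + 17) + 12*t + 30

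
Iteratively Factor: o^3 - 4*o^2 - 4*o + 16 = (o + 2)*(o^2 - 6*o + 8) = (o - 2)*(o + 2)*(o - 4)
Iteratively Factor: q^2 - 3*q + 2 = (q - 1)*(q - 2)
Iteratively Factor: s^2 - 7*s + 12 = (s - 4)*(s - 3)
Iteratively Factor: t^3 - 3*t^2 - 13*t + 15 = (t - 1)*(t^2 - 2*t - 15) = (t - 5)*(t - 1)*(t + 3)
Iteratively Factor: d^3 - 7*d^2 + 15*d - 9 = (d - 3)*(d^2 - 4*d + 3) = (d - 3)*(d - 1)*(d - 3)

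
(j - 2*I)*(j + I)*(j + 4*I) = j^3 + 3*I*j^2 + 6*j + 8*I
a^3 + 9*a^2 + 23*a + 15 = (a + 1)*(a + 3)*(a + 5)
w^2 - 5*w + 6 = (w - 3)*(w - 2)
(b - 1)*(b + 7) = b^2 + 6*b - 7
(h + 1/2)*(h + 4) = h^2 + 9*h/2 + 2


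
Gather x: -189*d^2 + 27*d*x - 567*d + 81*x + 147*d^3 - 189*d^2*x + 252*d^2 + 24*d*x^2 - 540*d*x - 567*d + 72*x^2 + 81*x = 147*d^3 + 63*d^2 - 1134*d + x^2*(24*d + 72) + x*(-189*d^2 - 513*d + 162)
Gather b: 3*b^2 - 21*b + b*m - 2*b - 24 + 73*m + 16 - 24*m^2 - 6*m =3*b^2 + b*(m - 23) - 24*m^2 + 67*m - 8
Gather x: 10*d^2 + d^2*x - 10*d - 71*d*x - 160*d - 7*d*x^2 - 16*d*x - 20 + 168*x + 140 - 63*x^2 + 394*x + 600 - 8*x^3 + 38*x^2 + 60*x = 10*d^2 - 170*d - 8*x^3 + x^2*(-7*d - 25) + x*(d^2 - 87*d + 622) + 720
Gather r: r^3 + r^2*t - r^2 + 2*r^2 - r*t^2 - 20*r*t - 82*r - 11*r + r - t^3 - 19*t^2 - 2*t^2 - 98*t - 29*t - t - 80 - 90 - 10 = r^3 + r^2*(t + 1) + r*(-t^2 - 20*t - 92) - t^3 - 21*t^2 - 128*t - 180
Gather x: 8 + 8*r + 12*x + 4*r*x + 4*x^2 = 8*r + 4*x^2 + x*(4*r + 12) + 8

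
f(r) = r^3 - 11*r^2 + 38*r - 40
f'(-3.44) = 149.18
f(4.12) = -0.22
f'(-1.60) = 80.88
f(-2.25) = -192.58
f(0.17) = -33.85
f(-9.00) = -2002.00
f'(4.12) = -1.72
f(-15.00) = -6460.00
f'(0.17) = 34.35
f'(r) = 3*r^2 - 22*r + 38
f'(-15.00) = 1043.00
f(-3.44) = -341.60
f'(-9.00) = 479.00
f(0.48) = -24.18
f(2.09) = 0.50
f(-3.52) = -353.67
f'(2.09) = 5.12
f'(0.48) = 28.13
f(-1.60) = -133.06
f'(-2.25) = 102.69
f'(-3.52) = 152.61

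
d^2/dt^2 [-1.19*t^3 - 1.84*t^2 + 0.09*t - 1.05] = -7.14*t - 3.68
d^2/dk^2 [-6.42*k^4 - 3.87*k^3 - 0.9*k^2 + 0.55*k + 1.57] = -77.04*k^2 - 23.22*k - 1.8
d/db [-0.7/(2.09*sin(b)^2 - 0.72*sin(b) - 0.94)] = (2.926*sin(b) - 0.504)*cos(b)/(-2.09*sin(b)^2 + 0.72*sin(b) + 0.94)^2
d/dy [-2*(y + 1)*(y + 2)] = -4*y - 6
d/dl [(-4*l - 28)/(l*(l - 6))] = 4*(l^2 + 14*l - 42)/(l^2*(l^2 - 12*l + 36))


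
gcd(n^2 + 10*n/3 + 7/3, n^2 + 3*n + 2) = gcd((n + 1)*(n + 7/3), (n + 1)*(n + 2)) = n + 1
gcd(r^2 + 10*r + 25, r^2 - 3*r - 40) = r + 5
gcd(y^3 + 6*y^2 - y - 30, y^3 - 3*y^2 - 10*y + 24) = y^2 + y - 6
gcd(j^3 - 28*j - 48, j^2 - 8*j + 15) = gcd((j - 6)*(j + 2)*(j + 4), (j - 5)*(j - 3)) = 1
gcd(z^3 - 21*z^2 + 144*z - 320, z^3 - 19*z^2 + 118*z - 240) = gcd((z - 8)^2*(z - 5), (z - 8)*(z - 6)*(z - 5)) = z^2 - 13*z + 40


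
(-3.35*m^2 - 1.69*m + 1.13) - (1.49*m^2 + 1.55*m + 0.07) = -4.84*m^2 - 3.24*m + 1.06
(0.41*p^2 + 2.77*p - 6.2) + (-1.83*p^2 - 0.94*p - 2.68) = -1.42*p^2 + 1.83*p - 8.88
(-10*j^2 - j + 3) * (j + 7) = -10*j^3 - 71*j^2 - 4*j + 21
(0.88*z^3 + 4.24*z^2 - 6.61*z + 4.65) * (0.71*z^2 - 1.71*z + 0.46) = 0.6248*z^5 + 1.5056*z^4 - 11.5387*z^3 + 16.555*z^2 - 10.9921*z + 2.139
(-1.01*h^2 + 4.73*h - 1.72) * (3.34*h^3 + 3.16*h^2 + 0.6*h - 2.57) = -3.3734*h^5 + 12.6066*h^4 + 8.596*h^3 - 0.00150000000000006*h^2 - 13.1881*h + 4.4204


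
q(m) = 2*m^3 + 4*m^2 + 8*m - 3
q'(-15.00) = 1238.00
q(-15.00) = -5973.00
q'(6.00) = 272.00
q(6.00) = 621.00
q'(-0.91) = 5.69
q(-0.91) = -8.47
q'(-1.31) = 7.82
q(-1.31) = -11.11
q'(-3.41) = 50.49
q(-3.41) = -63.07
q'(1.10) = 24.06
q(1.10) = 13.30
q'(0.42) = 12.42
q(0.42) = 1.21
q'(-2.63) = 28.46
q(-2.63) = -32.76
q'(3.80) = 125.04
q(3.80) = 194.90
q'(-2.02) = 16.32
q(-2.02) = -19.32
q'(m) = 6*m^2 + 8*m + 8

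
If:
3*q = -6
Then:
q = -2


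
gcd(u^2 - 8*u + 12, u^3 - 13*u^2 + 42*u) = u - 6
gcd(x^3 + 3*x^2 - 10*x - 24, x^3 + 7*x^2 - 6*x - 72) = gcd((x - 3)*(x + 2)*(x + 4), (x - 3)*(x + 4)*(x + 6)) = x^2 + x - 12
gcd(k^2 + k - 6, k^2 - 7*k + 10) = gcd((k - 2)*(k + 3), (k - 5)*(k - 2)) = k - 2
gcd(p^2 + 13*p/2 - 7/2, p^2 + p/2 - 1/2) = p - 1/2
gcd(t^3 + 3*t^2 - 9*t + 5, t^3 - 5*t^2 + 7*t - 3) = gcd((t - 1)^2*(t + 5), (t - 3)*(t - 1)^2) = t^2 - 2*t + 1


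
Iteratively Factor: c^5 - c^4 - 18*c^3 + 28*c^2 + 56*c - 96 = (c - 3)*(c^4 + 2*c^3 - 12*c^2 - 8*c + 32) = (c - 3)*(c + 2)*(c^3 - 12*c + 16) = (c - 3)*(c - 2)*(c + 2)*(c^2 + 2*c - 8) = (c - 3)*(c - 2)*(c + 2)*(c + 4)*(c - 2)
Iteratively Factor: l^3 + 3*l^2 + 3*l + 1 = (l + 1)*(l^2 + 2*l + 1) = (l + 1)^2*(l + 1)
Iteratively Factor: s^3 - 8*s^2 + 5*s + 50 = (s - 5)*(s^2 - 3*s - 10) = (s - 5)^2*(s + 2)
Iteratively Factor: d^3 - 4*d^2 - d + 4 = (d - 4)*(d^2 - 1) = (d - 4)*(d - 1)*(d + 1)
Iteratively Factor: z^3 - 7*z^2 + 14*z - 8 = (z - 1)*(z^2 - 6*z + 8) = (z - 4)*(z - 1)*(z - 2)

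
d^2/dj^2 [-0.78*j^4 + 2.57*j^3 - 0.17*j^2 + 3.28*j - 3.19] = -9.36*j^2 + 15.42*j - 0.34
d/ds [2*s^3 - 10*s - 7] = 6*s^2 - 10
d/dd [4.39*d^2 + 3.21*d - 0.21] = 8.78*d + 3.21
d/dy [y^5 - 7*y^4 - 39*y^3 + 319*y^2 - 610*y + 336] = 5*y^4 - 28*y^3 - 117*y^2 + 638*y - 610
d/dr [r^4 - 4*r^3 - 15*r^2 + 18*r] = 4*r^3 - 12*r^2 - 30*r + 18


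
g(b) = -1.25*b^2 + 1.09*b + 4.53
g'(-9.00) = 23.59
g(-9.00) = -106.53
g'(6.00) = -13.91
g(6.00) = -33.93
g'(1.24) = -2.01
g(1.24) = 3.96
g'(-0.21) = 1.62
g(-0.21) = 4.25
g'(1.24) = -2.01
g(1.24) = 3.96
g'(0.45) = -0.03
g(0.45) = 4.77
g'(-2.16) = 6.49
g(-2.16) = -3.66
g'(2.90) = -6.16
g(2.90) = -2.82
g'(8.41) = -19.94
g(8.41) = -74.71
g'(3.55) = -7.78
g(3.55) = -7.35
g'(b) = 1.09 - 2.5*b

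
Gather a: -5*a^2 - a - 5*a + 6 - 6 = -5*a^2 - 6*a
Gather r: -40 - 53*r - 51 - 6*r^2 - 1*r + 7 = -6*r^2 - 54*r - 84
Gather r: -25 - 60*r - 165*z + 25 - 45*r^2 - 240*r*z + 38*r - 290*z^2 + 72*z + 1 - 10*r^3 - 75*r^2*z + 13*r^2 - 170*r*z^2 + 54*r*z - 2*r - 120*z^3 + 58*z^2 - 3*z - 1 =-10*r^3 + r^2*(-75*z - 32) + r*(-170*z^2 - 186*z - 24) - 120*z^3 - 232*z^2 - 96*z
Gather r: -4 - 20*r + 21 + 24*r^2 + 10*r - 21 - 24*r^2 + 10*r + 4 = 0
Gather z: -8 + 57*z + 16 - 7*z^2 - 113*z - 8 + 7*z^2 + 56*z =0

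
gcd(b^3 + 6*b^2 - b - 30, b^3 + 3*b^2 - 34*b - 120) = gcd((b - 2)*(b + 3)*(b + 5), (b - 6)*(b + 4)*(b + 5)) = b + 5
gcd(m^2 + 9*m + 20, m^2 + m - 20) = m + 5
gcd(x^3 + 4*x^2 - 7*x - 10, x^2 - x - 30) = x + 5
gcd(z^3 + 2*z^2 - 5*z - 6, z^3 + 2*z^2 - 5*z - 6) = z^3 + 2*z^2 - 5*z - 6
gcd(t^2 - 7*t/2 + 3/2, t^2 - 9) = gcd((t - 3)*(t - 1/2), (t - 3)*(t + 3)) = t - 3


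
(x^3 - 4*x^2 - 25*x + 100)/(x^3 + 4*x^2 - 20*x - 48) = (x^2 - 25)/(x^2 + 8*x + 12)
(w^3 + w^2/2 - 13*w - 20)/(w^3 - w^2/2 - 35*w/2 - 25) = (w - 4)/(w - 5)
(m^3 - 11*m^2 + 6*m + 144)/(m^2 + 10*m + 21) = (m^2 - 14*m + 48)/(m + 7)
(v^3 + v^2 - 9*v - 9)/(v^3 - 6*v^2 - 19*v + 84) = (v^2 + 4*v + 3)/(v^2 - 3*v - 28)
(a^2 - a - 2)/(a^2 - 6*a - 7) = (a - 2)/(a - 7)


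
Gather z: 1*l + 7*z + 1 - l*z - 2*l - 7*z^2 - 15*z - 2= -l - 7*z^2 + z*(-l - 8) - 1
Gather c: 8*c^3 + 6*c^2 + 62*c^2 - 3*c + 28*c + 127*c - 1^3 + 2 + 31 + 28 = 8*c^3 + 68*c^2 + 152*c + 60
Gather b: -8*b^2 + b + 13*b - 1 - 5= -8*b^2 + 14*b - 6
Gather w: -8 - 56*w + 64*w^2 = 64*w^2 - 56*w - 8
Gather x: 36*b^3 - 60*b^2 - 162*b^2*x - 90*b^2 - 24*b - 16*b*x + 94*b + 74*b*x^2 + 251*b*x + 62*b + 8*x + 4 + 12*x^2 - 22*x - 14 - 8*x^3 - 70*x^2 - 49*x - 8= 36*b^3 - 150*b^2 + 132*b - 8*x^3 + x^2*(74*b - 58) + x*(-162*b^2 + 235*b - 63) - 18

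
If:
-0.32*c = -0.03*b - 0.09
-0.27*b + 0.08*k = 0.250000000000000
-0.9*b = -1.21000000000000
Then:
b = 1.34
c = 0.41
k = 7.66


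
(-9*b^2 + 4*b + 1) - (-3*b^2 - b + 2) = -6*b^2 + 5*b - 1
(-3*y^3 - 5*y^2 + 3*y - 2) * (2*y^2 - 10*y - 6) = -6*y^5 + 20*y^4 + 74*y^3 - 4*y^2 + 2*y + 12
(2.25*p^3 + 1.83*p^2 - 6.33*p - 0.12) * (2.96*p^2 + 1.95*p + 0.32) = 6.66*p^5 + 9.8043*p^4 - 14.4483*p^3 - 12.1131*p^2 - 2.2596*p - 0.0384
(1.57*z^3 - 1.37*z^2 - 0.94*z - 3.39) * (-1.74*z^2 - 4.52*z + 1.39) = -2.7318*z^5 - 4.7126*z^4 + 10.0103*z^3 + 8.2431*z^2 + 14.0162*z - 4.7121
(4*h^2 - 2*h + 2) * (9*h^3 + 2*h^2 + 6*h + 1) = 36*h^5 - 10*h^4 + 38*h^3 - 4*h^2 + 10*h + 2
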